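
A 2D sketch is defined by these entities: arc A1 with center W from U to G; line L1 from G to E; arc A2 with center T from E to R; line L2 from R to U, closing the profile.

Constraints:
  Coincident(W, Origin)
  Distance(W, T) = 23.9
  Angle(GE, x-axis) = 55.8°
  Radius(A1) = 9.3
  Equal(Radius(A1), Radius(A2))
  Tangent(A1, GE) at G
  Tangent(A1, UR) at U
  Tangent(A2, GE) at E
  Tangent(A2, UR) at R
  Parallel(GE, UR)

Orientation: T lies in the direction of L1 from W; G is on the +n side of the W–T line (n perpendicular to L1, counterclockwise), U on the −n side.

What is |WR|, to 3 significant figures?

25.6

The slot axis is L1's direction at 55.8°, so u = (cos 55.8°, sin 55.8°) = (0.562, 0.827) and n = (−sin 55.8°, cos 55.8°) = (-0.827, 0.562). W is at the origin and T lies 23.9 along u from W, so T = 23.9·u = (13.4, 19.8). Tangency of A1 to both parallel lines with radius 9.3 puts G and U at W ± 9.3·n: G = (-7.69, 5.23), U = (7.69, -5.23). Equal radii place E and R the same way about T: E = T + 9.3·n = (5.74, 25.0), R = T − 9.3·n = (21.1, 14.5). Then |WR| = |R − W| = 25.6.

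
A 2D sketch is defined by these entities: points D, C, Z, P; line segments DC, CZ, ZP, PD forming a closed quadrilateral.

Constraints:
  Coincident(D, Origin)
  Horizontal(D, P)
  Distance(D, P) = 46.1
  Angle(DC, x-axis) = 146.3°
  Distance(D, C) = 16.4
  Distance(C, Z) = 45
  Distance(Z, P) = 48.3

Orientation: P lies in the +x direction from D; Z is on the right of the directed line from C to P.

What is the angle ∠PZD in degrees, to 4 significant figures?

66.88°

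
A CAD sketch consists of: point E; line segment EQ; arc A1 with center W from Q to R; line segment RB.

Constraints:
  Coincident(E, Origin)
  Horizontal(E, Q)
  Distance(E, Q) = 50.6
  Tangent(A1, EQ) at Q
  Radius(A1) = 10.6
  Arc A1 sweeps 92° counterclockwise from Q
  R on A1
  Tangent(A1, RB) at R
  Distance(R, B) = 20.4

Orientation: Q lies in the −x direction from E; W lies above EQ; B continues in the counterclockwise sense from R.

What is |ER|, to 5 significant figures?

41.483

E is at the origin; EQ is horizontal with |EQ| = 50.6 and Q on the −x side, so Q = (-50.600, 0.0000). The tangent condition forces WQ to be normal to EQ, so W = Q + (0, 10.6) = (-50.600, 10.600). On A1, Q sits at bearing -90° from W; a 92° counterclockwise sweep puts R at bearing 2°, so R = W + 10.6·(cos 2°, sin 2°) = (-40.006, 10.970). Then |ER| = |R − E| = 41.483.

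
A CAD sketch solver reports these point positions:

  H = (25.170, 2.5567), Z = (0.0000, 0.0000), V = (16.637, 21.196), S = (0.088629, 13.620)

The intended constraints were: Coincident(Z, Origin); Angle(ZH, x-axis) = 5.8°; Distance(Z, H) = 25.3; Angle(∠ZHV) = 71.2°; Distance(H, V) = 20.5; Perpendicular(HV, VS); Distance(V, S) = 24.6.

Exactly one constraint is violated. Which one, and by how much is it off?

Distance(V, S) = 24.6 — off by 6.40.

Z = (0.00, 0.00) ✓; ZH at 5.800° ✓; |ZH| = 25.30 ✓; ∠ZHV = 71.20° ✓; |HV| = 20.50 ✓; ∠(HV, VS) = 90.00° ✓; |VS| = 18.20 ✗.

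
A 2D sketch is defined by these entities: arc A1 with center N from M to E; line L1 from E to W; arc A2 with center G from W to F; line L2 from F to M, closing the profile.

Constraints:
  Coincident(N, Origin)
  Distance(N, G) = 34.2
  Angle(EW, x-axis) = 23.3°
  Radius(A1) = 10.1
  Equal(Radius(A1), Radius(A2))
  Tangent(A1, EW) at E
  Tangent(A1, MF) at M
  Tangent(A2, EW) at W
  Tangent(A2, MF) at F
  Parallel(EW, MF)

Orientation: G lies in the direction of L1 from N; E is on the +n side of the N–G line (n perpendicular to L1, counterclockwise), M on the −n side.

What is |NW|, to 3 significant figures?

35.7

Tangency of A1 to both parallel lines with radius 10.1 puts E and M at N ± 10.1·n: E = (-4.00, 9.28), M = (4.00, -9.28). Equal radii place W and F the same way about G: W = G + 10.1·n = (27.4, 22.8), F = G − 10.1·n = (35.4, 4.25). Then |NW| = |W − N| = 35.7.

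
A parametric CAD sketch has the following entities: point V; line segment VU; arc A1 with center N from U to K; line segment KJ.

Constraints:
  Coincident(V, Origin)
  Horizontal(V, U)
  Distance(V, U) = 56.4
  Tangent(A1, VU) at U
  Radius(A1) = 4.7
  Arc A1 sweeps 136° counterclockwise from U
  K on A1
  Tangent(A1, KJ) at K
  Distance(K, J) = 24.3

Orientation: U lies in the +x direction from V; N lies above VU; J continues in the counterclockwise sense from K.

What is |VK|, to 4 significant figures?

60.21

V is at the origin; V and U share the same y with |VU| = 56.4 and U on the +x side, so U = (56.40, 0.000). Tangency of A1 to VU means the radius NU is perpendicular to VU, so N = U + (0, 4.7) = (56.40, 4.700). On A1, U sits at bearing -90° from N; a 136° counterclockwise sweep puts K at bearing 46°, so K = N + 4.7·(cos 46°, sin 46°) = (59.66, 8.081). Then |VK| = |K − V| = 60.21.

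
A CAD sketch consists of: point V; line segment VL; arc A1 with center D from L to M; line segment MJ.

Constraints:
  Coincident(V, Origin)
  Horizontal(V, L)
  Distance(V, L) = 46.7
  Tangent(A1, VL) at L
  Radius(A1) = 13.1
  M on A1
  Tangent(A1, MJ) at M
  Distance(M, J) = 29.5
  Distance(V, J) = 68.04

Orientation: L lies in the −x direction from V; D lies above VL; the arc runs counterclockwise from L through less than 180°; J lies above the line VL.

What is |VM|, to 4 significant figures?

40.75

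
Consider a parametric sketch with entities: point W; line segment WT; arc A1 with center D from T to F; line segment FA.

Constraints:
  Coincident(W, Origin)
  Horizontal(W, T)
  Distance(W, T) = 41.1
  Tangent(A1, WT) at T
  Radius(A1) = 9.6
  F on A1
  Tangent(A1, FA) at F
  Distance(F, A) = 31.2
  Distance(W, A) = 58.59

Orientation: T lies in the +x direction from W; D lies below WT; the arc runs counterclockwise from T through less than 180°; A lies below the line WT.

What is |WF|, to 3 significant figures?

34.2

Checks: ∠(DT, TW) = 90.00° ✓; |DT| = 9.600 ✓; |DF| = 9.600 ✓; ∠(DF, FA) = 90.00° ✓; |FA| = 31.20 ✓; |WA| = 58.59 ✓.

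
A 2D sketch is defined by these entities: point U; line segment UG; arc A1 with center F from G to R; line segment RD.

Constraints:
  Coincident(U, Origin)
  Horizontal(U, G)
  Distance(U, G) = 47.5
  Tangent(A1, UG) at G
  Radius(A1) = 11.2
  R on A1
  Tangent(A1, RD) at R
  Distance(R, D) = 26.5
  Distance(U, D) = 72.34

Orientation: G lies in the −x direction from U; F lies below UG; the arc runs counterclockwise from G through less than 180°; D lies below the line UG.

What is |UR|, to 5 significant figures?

59.261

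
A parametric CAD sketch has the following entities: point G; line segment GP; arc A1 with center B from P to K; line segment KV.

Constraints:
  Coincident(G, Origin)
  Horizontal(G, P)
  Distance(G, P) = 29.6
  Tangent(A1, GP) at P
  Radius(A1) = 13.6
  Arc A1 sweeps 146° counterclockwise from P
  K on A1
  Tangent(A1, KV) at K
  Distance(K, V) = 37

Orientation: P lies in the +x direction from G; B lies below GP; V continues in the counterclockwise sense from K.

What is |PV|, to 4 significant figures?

51.07

G is at the origin; GP is horizontal with |GP| = 29.6 and P on the +x side, so P = (29.60, 0.000). A1 meets GP tangentially, so BP is at right angles to GP, so B = P + (0, -13.6) = (29.60, -13.60). On A1, P sits at bearing 90° from B; a 146° counterclockwise sweep puts K at bearing 236°, so K = B + 13.6·(cos 236°, sin 236°) = (21.99, -24.87). The tangent condition forces BK to be normal to KV, so KV runs along (−sin 236°, cos 236°); with |KV| = 37.0, V = (52.67, -45.57). Then |PV| = |V − P| = 51.07.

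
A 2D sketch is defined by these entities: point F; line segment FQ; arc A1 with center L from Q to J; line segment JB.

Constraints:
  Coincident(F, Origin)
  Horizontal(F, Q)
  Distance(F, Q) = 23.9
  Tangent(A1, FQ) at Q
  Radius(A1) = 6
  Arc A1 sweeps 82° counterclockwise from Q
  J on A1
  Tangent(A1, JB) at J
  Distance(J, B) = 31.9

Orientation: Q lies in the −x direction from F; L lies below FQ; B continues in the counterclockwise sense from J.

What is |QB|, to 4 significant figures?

38.19

On A1, Q sits at bearing 90° from L; an 82° counterclockwise sweep puts J at bearing 172°, so J = L + 6.0·(cos 172°, sin 172°) = (-29.84, -5.165). A1 meets JB tangentially, so LJ is at right angles to JB, so JB runs along (−sin 172°, cos 172°); with |JB| = 31.9, B = (-34.28, -36.75). Then |QB| = |B − Q| = 38.19.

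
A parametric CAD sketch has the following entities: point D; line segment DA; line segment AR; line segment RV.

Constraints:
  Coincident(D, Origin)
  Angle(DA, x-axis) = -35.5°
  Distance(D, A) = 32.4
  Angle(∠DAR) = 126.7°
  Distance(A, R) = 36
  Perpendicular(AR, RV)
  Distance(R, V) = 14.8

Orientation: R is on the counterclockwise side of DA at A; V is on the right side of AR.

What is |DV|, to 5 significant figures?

68.760

D is at the origin; DA runs at -35.5° with length 32.4, so A = 32.4·(cos -35.5°, sin -35.5°) = (26.377, -18.815). ∠DAR = 126.7°, so AR runs at -35.5° + (180° − 126.7°) = 17.800° from the x-axis; with |AR| = 36.0, R = A + 36.0·(cos 17.800°, sin 17.800°) = (60.654, -7.8097). The perpendicularity gives RV at right angles to AR; with |RV| = 14.8 on the right of AR, V = R + 14.8·(0.30570, -0.95213) = (65.178, -21.901). Then |DV| = |V − D| = 68.760.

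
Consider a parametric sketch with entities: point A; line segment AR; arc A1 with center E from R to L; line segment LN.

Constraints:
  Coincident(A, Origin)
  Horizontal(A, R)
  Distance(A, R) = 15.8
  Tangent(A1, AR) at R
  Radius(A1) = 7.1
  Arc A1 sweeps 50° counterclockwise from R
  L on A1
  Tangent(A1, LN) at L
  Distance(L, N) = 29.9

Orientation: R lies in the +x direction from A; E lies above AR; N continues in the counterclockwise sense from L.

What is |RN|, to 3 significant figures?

35.4

A is at the origin; AR is horizontal with |AR| = 15.8 and R on the +x side, so R = (15.8, 0.00). Since A1 is tangent to AR there, ER ⟂ AR, so E = R + (0, 7.1) = (15.8, 7.10). On A1, R sits at bearing -90° from E; a 50° counterclockwise sweep puts L at bearing -40°, so L = E + 7.1·(cos -40°, sin -40°) = (21.2, 2.54). A1 meets LN tangentially, so EL is at right angles to LN, so LN runs along (−sin -40°, cos -40°); with |LN| = 29.9, N = (40.5, 25.4). Then |RN| = |N − R| = 35.4.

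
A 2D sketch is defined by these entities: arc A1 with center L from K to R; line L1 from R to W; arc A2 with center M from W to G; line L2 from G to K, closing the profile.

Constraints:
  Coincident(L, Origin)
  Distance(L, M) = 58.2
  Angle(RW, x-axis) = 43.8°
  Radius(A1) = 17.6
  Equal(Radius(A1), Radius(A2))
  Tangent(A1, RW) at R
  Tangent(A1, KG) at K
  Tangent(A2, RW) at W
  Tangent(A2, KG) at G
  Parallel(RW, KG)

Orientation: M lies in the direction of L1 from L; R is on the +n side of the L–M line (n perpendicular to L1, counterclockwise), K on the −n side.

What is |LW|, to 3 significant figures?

60.8

The slot axis is L1's direction at 43.8°, so u = (cos 43.8°, sin 43.8°) = (0.722, 0.692) and n = (−sin 43.8°, cos 43.8°) = (-0.692, 0.722). L is at the origin and M lies 58.2 along u from L, so M = 58.2·u = (42.0, 40.3). Tangency of A1 to both parallel lines with radius 17.6 puts R and K at L ± 17.6·n: R = (-12.2, 12.7), K = (12.2, -12.7). Equal radii place W and G the same way about M: W = M + 17.6·n = (29.8, 53.0), G = M − 17.6·n = (54.2, 27.6). Then |LW| = |W − L| = 60.8.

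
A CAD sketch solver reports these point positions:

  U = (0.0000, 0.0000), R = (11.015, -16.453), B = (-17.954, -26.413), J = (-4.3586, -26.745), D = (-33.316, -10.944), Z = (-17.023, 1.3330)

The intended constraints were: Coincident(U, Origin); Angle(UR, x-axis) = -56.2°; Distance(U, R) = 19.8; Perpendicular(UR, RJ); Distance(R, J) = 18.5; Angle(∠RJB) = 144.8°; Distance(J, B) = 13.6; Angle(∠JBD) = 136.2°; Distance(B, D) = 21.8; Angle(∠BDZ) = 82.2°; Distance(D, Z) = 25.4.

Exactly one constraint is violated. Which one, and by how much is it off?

Distance(D, Z) = 25.4 — off by 5.00.

U = (0.00, 0.00) ✓; UR at -56.20° ✓; |UR| = 19.80 ✓; ∠(UR, RJ) = 90.00° ✓; |RJ| = 18.50 ✓; ∠RJB = 144.8° ✓; |JB| = 13.60 ✓; ∠JBD = 136.2° ✓; |BD| = 21.80 ✓; ∠BDZ = 82.20° ✓; |DZ| = 20.40 ✗.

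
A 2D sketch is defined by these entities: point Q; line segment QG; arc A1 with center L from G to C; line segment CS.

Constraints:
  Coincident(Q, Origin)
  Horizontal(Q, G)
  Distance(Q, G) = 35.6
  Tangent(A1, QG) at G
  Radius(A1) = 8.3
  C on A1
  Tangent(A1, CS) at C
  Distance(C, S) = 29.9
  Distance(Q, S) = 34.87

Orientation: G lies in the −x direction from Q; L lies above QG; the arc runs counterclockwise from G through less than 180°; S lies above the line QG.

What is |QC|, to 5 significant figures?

28.529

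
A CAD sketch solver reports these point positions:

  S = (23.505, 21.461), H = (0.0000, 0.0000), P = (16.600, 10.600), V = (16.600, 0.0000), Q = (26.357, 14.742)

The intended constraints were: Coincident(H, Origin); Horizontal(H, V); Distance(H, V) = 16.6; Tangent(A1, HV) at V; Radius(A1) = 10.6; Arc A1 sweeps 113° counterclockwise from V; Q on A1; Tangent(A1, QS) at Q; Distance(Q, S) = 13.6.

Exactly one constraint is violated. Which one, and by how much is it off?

Distance(Q, S) = 13.6 — off by 6.30.

H = (0.00, 0.00) ✓; H.y = 0.00, V.y = 0.00 ✓; |HV| = 16.60 ✓; ∠(PV, VH) = 90.00° ✓; |PV| = 10.60 ✓; bearing(P→Q) − bearing(P→V) = 113.0° ✓; |PQ| = 10.60 ✓; ∠(PQ, QS) = 90.00° ✓; |QS| = 7.299 ✗.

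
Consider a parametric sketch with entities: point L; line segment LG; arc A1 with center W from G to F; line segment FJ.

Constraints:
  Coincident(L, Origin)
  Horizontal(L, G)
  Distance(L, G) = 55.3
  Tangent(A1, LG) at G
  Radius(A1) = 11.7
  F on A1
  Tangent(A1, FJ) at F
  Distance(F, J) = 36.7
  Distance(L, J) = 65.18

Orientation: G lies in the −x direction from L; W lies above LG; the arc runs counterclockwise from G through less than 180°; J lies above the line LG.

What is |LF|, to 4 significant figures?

45.15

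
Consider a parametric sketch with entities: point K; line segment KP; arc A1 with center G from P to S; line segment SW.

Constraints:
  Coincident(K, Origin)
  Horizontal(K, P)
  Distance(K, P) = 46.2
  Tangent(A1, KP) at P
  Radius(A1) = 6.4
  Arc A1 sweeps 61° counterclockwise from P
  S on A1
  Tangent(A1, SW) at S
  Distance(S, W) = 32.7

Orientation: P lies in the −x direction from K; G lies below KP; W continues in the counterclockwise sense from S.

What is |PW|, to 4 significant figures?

38.44

K is at the origin; KP is horizontal with |KP| = 46.2 and P on the −x side, so P = (-46.20, 0.000). The tangent condition forces GP to be normal to KP, so G = P + (0, -6.4) = (-46.20, -6.400). On A1, P sits at bearing 90° from G; a 61° counterclockwise sweep puts S at bearing 151°, so S = G + 6.4·(cos 151°, sin 151°) = (-51.80, -3.297). Since A1 is tangent to SW there, GS ⟂ SW, so SW runs along (−sin 151°, cos 151°); with |SW| = 32.7, W = (-67.65, -31.90). Then |PW| = |W − P| = 38.44.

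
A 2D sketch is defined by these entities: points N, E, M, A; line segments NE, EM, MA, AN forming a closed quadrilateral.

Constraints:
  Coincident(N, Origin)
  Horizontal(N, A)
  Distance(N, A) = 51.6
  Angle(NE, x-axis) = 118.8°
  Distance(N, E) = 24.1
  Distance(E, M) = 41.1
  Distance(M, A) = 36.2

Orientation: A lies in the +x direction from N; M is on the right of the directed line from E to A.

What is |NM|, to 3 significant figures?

18.7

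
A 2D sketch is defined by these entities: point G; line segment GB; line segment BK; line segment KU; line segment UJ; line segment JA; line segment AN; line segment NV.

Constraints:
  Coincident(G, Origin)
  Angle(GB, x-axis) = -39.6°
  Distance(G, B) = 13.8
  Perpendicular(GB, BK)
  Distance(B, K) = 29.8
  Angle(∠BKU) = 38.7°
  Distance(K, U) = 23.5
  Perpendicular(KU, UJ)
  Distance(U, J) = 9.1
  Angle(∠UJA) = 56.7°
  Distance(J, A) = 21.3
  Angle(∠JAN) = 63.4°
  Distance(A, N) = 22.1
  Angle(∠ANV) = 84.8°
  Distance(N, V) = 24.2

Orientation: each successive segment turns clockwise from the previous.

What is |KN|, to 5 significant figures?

28.337

G is at the origin; GB runs at -39.6° with length 13.8, so B = (10.633, -8.7965). GB ⟂ BK, so BK runs at -129.60°; with |BK| = 29.8, K = (-8.3622, -31.758). ∠BKU = 38.7° gives KU at 89.100° from the x-axis; with |KU| = 23.5, U = (-7.9930, -8.2606). KU ⟂ UJ, so UJ runs at -0.90000°; with |UJ| = 9.1, J = (1.1058, -8.4036). ∠UJA = 56.7° gives JA at -124.20° from the x-axis; with |JA| = 21.3, A = (-10.867, -26.020). ∠JAN = 63.4° gives AN at 119.20° from the x-axis; with |AN| = 22.1, N = (-21.648, -6.7288). Then |KN| = |N − K| = 28.337.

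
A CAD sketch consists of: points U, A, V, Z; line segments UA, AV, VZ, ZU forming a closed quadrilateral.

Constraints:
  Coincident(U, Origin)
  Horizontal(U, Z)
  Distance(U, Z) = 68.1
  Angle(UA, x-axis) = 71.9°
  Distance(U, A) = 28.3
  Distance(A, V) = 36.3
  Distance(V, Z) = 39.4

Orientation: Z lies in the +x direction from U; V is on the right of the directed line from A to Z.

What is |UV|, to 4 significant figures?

29.04

U is at the origin; UZ is horizontal with |UZ| = 68.1 and Z in +x, so Z = (68.1, 0). UA runs at 71.9° with |UA| = 28.3, so A = (8.792, 26.90). V is determined by |AV| = 36.3 and |VZ| = 39.4 together: it lies at the intersection of circle(A, 36.3) and circle(Z, 39.4). With |AZ| = 65.12, the foot of the radical line on AZ is 30.76 from A and the perpendicular offset is √(36.3² − 30.76²) = 19.28. Taking the right-of-AZ solution: V = (28.84, -3.360).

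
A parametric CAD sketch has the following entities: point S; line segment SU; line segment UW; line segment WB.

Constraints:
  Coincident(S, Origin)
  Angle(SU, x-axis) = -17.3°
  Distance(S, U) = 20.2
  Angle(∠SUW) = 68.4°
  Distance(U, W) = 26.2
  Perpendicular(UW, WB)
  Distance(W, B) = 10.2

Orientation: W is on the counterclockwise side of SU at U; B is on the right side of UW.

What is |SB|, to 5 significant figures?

34.525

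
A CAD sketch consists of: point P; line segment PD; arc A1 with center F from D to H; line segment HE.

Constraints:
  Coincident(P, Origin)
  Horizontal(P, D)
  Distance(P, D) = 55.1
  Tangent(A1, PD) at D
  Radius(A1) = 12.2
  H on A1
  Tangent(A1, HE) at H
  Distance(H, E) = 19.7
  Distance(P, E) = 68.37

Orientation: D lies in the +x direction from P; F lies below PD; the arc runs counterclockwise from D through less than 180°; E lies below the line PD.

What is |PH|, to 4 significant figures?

50.08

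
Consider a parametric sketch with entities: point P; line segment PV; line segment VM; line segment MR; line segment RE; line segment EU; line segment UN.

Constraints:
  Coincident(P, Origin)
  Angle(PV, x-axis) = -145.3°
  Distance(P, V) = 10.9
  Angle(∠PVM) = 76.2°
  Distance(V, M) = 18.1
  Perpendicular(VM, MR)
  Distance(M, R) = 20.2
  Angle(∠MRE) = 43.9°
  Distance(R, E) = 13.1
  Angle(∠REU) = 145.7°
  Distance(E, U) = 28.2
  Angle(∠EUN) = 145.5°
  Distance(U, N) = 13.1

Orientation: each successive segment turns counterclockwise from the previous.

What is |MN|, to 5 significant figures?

30.086

∠REU = 145.7° gives EU at -141.10° from the x-axis; with |EU| = 28.2, U = (-17.025, -21.829). ∠EUN = 145.5° gives UN at -106.60° from the x-axis; with |UN| = 13.1, N = (-20.767, -34.383). Then |MN| = |N − M| = 30.086.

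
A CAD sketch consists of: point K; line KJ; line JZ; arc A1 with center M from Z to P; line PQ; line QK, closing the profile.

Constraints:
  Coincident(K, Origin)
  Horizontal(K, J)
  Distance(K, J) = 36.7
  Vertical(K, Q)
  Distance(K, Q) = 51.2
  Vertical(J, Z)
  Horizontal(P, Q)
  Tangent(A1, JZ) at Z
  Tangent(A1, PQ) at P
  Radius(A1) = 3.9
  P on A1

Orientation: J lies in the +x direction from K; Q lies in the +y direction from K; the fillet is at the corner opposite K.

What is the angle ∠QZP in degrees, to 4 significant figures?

38.93°

The virtual corner opposite K is at (36.70, 51.20). Since A1 is tangent to JZ there, MZ ⟂ JZ and A1 meets PQ tangentially, so MP is at right angles to PQ, with radius 3.9, so the center M sits 3.9 in from both sides at M = (32.80, 47.30). That places the tangent points at Z = (36.70, 47.30) on JZ and P = (32.80, 51.20) on PQ. Then cos ∠QZP = ZQ·ZP / (|ZQ||ZP|), giving 38.93°.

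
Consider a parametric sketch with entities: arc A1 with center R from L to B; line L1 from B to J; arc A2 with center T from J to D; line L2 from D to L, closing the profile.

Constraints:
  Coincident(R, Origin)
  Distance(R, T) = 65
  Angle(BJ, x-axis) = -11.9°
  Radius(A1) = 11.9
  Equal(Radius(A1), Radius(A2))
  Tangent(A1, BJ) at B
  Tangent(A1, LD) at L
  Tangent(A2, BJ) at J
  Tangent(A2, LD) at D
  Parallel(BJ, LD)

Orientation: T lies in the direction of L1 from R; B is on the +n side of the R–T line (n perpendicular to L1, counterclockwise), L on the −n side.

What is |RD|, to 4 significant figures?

66.08

The slot axis is L1's direction at -11.9°, so u = (cos -11.9°, sin -11.9°) = (0.9785, -0.2062) and n = (−sin -11.9°, cos -11.9°) = (0.2062, 0.9785). R is at the origin and T lies 65.0 along u from R, so T = 65.0·u = (63.60, -13.40). Tangency of A1 to both parallel lines with radius 11.9 puts B and L at R ± 11.9·n: B = (2.454, 11.64), L = (-2.454, -11.64). Equal radii place J and D the same way about T: J = T + 11.9·n = (66.06, -1.759), D = T − 11.9·n = (61.15, -25.05). Then |RD| = |D − R| = 66.08.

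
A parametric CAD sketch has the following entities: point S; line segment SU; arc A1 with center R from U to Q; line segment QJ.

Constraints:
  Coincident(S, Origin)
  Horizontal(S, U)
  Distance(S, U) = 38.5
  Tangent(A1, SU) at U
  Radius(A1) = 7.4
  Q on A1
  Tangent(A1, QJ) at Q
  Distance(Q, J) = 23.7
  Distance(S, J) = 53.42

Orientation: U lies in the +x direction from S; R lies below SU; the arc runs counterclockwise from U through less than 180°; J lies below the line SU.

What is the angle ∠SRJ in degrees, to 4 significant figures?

111.1°

Checks: |RQ| = 7.400 ✓; ∠(RQ, QJ) = 90.00° ✓; |QJ| = 23.70 ✓; |SJ| = 53.42 ✓.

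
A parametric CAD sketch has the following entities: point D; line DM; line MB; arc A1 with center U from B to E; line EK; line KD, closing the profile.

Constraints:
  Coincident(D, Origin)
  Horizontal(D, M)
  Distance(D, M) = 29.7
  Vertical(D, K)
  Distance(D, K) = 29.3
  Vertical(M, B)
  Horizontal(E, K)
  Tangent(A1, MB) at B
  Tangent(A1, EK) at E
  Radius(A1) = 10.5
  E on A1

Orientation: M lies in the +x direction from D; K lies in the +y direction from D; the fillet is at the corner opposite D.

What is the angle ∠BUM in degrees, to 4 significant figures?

60.82°

D is at the origin; DM is horizontal with |DM| = 29.7 and M on the +x side, so M = (29.70, 0.000). D and K share the same x with |DK| = 29.3 and K on the +y side, so K = (0.000, 29.30). The virtual corner opposite D is at (29.70, 29.30). A1 meets MB tangentially, so UB is at right angles to MB and the tangent condition forces UE to be normal to EK, with radius 10.5, so the center U sits 10.5 in from both sides at U = (19.20, 18.80). That places the tangent points at B = (29.70, 18.80) on MB and E = (19.20, 29.30) on EK. Then cos ∠BUM = UB·UM / (|UB||UM|), giving 60.82°.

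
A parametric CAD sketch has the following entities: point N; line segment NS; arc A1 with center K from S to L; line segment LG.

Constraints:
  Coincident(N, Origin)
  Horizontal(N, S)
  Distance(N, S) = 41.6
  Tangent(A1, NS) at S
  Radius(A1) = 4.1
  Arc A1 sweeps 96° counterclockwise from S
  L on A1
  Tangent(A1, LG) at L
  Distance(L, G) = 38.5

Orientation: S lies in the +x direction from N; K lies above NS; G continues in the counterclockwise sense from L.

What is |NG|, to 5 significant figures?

59.736

On A1, S sits at bearing -90° from K; a 96° counterclockwise sweep puts L at bearing 6°, so L = K + 4.1·(cos 6°, sin 6°) = (45.678, 4.5286). The tangent condition forces KL to be normal to LG, so LG runs along (−sin 6°, cos 6°); with |LG| = 38.5, G = (41.653, 42.818). Then |NG| = |G − N| = 59.736.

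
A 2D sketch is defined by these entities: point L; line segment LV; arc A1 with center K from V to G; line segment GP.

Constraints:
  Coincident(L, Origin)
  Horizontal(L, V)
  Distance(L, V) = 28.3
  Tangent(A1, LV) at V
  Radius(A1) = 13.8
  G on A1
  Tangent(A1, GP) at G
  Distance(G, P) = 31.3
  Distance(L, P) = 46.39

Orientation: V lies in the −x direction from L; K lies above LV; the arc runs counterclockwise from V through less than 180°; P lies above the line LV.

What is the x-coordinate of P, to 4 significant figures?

-13.17

L is at the origin; LV is horizontal with |LV| = 28.3 and V on the −x side, so V = (-28.30, 0.000). Tangency of A1 to LV means the radius KV is perpendicular to LV, so K = V + (0, 13.8) = (-28.30, 13.80). Since KG ⟂ GP (tangency), |KP| = √(13.8² + 31.3²) = 34.21 regardless of where G sits on A1. So P lies on both circle(L, 46.39) and circle(K, 34.21); the above-LV intersection is P = (-13.17, 44.48). G is the foot of the tangent from P: G = (-14.51, 13.21).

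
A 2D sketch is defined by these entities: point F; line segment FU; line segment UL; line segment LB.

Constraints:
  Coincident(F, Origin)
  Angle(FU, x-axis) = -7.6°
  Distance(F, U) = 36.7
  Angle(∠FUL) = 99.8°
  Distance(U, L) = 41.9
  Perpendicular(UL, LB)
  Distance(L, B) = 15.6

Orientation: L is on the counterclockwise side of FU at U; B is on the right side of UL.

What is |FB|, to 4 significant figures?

70.69

F is at the origin; FU runs at -7.6° with length 36.7, so U = 36.7·(cos -7.6°, sin -7.6°) = (36.38, -4.854). ∠FUL = 99.8°, so UL runs at -7.6° + (180° − 99.8°) = 72.60° from the x-axis; with |UL| = 41.9, L = U + 41.9·(cos 72.60°, sin 72.60°) = (48.91, 35.13). UL is perpendicular to LB; with |LB| = 15.6 on the right of UL, B = L + 15.6·(0.9542, -0.2990) = (63.79, 30.46). Then |FB| = |B − F| = 70.69.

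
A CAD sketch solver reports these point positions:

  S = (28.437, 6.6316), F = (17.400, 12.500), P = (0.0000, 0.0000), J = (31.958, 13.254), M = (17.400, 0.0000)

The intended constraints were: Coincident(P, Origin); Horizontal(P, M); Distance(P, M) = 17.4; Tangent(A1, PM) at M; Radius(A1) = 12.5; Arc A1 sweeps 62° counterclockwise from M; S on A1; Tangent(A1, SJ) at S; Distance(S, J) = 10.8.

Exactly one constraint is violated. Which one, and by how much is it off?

Distance(S, J) = 10.8 — off by 3.30.

P = (0.00, 0.00) ✓; P.y = 0.00, M.y = 0.00 ✓; |PM| = 17.40 ✓; ∠(FM, MP) = 90.00° ✓; |FM| = 12.50 ✓; bearing(F→S) − bearing(F→M) = 62.00° ✓; |FS| = 12.50 ✓; ∠(FS, SJ) = 90.00° ✓; |SJ| = 7.500 ✗.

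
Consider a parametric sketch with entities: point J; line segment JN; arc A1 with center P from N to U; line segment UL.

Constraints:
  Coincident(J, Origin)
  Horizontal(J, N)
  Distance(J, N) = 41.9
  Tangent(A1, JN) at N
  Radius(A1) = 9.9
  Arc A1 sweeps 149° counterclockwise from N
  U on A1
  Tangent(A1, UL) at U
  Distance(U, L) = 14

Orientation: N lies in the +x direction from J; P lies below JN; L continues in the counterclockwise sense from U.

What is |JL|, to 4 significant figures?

55.11

On A1, N sits at bearing 90° from P; a 149° counterclockwise sweep puts U at bearing 239°, so U = P + 9.9·(cos 239°, sin 239°) = (36.80, -18.39). Since A1 is tangent to UL there, PU ⟂ UL, so UL runs along (−sin 239°, cos 239°); with |UL| = 14.0, L = (48.80, -25.60). Then |JL| = |L − J| = 55.11.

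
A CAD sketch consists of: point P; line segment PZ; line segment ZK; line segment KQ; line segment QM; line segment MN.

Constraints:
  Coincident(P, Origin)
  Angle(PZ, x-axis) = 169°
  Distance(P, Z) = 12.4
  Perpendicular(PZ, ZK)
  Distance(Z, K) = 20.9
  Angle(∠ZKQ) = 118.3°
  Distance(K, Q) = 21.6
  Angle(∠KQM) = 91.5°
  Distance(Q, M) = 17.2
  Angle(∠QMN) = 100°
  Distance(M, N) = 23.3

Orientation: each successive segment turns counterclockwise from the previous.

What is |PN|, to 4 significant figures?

3.028

∠KQM = 91.5° gives QM at 49.20° from the x-axis; with |QM| = 17.2, M = (11.79, -18.81). ∠QMN = 100.0° gives MN at 129.2° from the x-axis; with |MN| = 23.3, N = (-2.933, -0.7545). Then |PN| = |N − P| = 3.028.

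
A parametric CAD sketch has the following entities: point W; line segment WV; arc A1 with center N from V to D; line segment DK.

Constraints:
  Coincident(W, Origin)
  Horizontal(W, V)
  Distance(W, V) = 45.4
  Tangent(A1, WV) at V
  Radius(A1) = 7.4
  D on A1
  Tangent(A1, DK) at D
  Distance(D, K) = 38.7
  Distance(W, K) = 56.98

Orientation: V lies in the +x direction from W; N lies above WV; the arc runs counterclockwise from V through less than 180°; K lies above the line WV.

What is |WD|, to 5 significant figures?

53.103

Checks: |WV| = 45.40 ✓; |ND| = 7.400 ✓; ∠(ND, DK) = 90.00° ✓; |DK| = 38.70 ✓; |WK| = 56.98 ✓.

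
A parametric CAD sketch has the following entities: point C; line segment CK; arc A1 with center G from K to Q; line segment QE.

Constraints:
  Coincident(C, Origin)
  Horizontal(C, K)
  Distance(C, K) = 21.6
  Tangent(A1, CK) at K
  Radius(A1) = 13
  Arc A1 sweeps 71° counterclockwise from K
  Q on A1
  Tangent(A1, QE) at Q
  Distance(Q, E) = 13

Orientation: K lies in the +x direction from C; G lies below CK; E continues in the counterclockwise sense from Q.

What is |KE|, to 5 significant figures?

26.768

C is at the origin; C and K share the same y with |CK| = 21.6 and K on the +x side, so K = (21.600, 0.0000). The tangent condition forces GK to be normal to CK, so G = K + (0, -13) = (21.600, -13.000). On A1, K sits at bearing 90° from G; a 71° counterclockwise sweep puts Q at bearing 161°, so Q = G + 13.0·(cos 161°, sin 161°) = (9.3083, -8.7676). Tangency of A1 to QE means the radius GQ is perpendicular to QE, so QE runs along (−sin 161°, cos 161°); with |QE| = 13.0, E = (5.0759, -21.059). Then |KE| = |E − K| = 26.768.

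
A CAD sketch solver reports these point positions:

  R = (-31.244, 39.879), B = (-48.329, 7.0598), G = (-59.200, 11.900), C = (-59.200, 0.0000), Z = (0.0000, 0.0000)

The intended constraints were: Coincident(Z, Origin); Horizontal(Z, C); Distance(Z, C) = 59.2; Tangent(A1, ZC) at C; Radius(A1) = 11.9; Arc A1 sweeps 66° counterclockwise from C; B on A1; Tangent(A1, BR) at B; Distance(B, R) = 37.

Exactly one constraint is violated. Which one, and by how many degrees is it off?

Tangent(A1, BR) at B — off by 3.50°.

Z = (0.00, 0.00) ✓; Z.y = 0.00, C.y = 0.00 ✓; |ZC| = 59.20 ✓; ∠(GC, CZ) = 90.00° ✓; |GC| = 11.90 ✓; bearing(G→B) − bearing(G→C) = 66.00° ✓; |GB| = 11.90 ✓; ∠(GB, BR) = 93.50° ✗; |BR| = 37.00 ✓.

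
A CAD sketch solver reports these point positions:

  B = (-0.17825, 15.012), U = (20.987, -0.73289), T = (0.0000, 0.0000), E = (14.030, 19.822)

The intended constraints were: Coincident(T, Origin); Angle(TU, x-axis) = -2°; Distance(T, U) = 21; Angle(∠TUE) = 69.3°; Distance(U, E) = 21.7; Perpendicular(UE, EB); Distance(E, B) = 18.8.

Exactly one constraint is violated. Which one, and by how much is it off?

Distance(E, B) = 18.8 — off by 3.80.

T = (0.00, 0.00) ✓; TU at -2.000° ✓; |TU| = 21.00 ✓; ∠TUE = 69.30° ✓; |UE| = 21.70 ✓; ∠(UE, EB) = 90.00° ✓; |EB| = 15.00 ✗.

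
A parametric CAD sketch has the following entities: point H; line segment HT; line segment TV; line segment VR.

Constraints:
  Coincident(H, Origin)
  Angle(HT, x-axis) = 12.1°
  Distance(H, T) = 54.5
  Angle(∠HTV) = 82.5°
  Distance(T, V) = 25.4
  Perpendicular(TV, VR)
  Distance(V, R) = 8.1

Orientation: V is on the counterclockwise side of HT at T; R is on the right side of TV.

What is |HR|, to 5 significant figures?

64.769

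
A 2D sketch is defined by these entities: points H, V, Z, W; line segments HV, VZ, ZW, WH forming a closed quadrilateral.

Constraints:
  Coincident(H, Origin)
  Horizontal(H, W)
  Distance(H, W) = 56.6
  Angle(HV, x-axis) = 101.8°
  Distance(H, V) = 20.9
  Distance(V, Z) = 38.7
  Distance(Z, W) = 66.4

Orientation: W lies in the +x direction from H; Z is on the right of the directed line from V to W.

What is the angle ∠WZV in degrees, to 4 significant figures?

69.71°

Checks: |VZ| = 38.70 ✓; |ZW| = 66.40 ✓.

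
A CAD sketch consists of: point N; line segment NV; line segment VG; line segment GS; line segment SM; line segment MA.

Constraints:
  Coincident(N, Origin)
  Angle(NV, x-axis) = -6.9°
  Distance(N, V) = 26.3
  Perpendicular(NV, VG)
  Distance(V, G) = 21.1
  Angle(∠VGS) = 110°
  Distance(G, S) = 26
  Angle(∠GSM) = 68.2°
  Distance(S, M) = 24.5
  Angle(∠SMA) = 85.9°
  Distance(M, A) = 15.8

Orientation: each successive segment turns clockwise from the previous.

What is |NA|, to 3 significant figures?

19.7

N is at the origin; NV runs at -6.9° with length 26.3, so V = (26.1, -3.16). NV ⟂ VG, so VG runs at -96.9°; with |VG| = 21.1, G = (23.6, -24.1). ∠VGS = 110.0° gives GS at -167° from the x-axis; with |GS| = 26.0, S = (-1.75, -30.0). ∠GSM = 68.2° gives SM at 81.3° from the x-axis; with |SM| = 24.5, M = (1.96, -5.78). ∠SMA = 85.9° gives MA at -12.8° from the x-axis; with |MA| = 15.8, A = (17.4, -9.28). Then |NA| = |A − N| = 19.7.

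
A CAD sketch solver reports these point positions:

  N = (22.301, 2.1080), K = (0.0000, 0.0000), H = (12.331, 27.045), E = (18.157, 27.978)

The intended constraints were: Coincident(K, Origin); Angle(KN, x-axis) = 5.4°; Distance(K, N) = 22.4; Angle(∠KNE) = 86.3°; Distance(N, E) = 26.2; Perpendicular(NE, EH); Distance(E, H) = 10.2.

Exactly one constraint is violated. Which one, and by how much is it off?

Distance(E, H) = 10.2 — off by 4.30.

K = (0.00, 0.00) ✓; KN at 5.400° ✓; |KN| = 22.40 ✓; ∠KNE = 86.30° ✓; |NE| = 26.20 ✓; ∠(NE, EH) = 90.00° ✓; |EH| = 5.900 ✗.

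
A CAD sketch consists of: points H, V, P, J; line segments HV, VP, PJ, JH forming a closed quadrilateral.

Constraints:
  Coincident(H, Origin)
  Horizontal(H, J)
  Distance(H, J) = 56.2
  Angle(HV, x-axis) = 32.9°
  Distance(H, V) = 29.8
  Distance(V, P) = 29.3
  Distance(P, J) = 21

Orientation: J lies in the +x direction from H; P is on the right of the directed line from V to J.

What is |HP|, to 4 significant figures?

39.17

Checks: |VP| = 29.30 ✓; |PJ| = 21.00 ✓.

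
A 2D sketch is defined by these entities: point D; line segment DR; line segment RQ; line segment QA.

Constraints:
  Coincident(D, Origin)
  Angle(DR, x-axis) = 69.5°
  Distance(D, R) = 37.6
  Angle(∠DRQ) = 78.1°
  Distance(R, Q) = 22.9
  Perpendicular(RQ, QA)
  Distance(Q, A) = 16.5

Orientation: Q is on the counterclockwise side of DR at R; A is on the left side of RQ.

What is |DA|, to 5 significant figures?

25.322

D is at the origin; DR runs at 69.5° with length 37.6, so R = 37.6·(cos 69.5°, sin 69.5°) = (13.168, 35.219). ∠DRQ = 78.1°, so RQ runs at 69.5° + (180° − 78.1°) = 171.40° from the x-axis; with |RQ| = 22.9, Q = R + 22.9·(cos 171.40°, sin 171.40°) = (-9.4747, 38.643). RQ is perpendicular to QA; with |QA| = 16.5 on the left of RQ, A = Q + 16.5·(-0.14954, -0.98876) = (-11.942, 22.329). Then |DA| = |A − D| = 25.322.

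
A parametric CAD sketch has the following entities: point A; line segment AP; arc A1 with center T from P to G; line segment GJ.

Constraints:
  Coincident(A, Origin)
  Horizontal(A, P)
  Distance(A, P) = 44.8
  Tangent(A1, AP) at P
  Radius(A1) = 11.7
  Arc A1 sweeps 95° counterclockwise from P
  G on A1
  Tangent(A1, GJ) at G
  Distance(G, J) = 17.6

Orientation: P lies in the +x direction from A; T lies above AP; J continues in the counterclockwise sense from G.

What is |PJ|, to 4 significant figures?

31.90

A is at the origin; AP is horizontal with |AP| = 44.8 and P on the +x side, so P = (44.80, 0.000). A1 meets AP tangentially, so TP is at right angles to AP, so T = P + (0, 11.7) = (44.80, 11.70). On A1, P sits at bearing -90° from T; a 95° counterclockwise sweep puts G at bearing 5°, so G = T + 11.7·(cos 5°, sin 5°) = (56.46, 12.72). Tangency of A1 to GJ means the radius TG is perpendicular to GJ, so GJ runs along (−sin 5°, cos 5°); with |GJ| = 17.6, J = (54.92, 30.25). Then |PJ| = |J − P| = 31.90.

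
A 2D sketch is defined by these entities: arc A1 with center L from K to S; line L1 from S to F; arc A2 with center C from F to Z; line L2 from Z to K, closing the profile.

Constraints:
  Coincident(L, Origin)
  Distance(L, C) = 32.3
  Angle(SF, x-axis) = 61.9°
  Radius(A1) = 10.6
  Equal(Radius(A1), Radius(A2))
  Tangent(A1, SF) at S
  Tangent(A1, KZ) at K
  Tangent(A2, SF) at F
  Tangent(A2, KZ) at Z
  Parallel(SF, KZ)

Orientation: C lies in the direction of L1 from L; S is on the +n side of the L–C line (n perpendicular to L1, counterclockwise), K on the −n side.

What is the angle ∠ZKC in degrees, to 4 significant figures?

18.17°

The slot axis is L1's direction at 61.9°, so u = (cos 61.9°, sin 61.9°) = (0.4710, 0.8821) and n = (−sin 61.9°, cos 61.9°) = (-0.8821, 0.4710). L is at the origin and C lies 32.3 along u from L, so C = 32.3·u = (15.21, 28.49). Tangency of A1 to both parallel lines with radius 10.6 puts S and K at L ± 10.6·n: S = (-9.351, 4.993), K = (9.351, -4.993). Equal radii place F and Z the same way about C: F = C + 10.6·n = (5.863, 33.49), Z = C − 10.6·n = (24.56, 23.50). Then cos ∠ZKC = KZ·KC / (|KZ||KC|), giving 18.17°.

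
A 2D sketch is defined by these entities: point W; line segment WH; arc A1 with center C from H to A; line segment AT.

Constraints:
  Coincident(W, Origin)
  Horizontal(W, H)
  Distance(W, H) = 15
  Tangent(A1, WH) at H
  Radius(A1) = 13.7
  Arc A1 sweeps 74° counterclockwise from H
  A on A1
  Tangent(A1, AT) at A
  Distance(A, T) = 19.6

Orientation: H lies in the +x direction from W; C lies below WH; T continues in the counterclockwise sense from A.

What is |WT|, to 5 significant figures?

28.985

W is at the origin; WH is horizontal with |WH| = 15.0 and H on the +x side, so H = (15.000, 0.0000). Since A1 is tangent to WH there, CH ⟂ WH, so C = H + (0, -13.7) = (15.000, -13.700). On A1, H sits at bearing 90° from C; a 74° counterclockwise sweep puts A at bearing 164°, so A = C + 13.7·(cos 164°, sin 164°) = (1.8307, -9.9238). Tangency of A1 to AT means the radius CA is perpendicular to AT, so AT runs along (−sin 164°, cos 164°); with |AT| = 19.6, T = (-3.5718, -28.764). Then |WT| = |T − W| = 28.985.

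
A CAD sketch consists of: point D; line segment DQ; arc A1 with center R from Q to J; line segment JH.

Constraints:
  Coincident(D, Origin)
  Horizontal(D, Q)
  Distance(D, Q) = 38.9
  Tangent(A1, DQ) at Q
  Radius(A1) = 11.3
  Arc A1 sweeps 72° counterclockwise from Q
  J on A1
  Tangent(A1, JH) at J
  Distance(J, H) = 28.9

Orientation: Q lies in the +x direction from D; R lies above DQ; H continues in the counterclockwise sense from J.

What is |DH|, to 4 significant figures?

68.39

On A1, Q sits at bearing -90° from R; a 72° counterclockwise sweep puts J at bearing -18°, so J = R + 11.3·(cos -18°, sin -18°) = (49.65, 7.808). The tangent condition forces RJ to be normal to JH, so JH runs along (−sin -18°, cos -18°); with |JH| = 28.9, H = (58.58, 35.29). Then |DH| = |H − D| = 68.39.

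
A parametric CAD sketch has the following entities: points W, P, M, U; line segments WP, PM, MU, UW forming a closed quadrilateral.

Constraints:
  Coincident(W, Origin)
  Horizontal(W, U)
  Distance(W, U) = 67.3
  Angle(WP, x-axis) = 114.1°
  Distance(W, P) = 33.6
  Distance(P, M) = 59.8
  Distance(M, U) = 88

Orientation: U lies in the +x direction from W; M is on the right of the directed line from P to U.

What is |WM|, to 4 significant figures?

33.08

Checks: |PM| = 59.80 ✓; |MU| = 88.00 ✓.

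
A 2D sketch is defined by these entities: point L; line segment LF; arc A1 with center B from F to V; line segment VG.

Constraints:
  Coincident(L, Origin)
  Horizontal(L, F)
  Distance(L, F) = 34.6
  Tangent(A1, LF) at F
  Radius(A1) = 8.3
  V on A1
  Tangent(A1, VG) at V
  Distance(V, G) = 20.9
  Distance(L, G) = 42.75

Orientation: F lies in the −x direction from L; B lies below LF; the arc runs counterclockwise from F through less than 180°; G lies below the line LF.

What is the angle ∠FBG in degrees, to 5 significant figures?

168.51°

L is at the origin; LF is horizontal with |LF| = 34.6 and F on the −x side, so F = (-34.600, 0.0000). Tangency of A1 to LF means the radius BF is perpendicular to LF, so B = F + (0, -8.3) = (-34.600, -8.3000). Since BV ⟂ VG (tangency), |BG| = √(8.3² + 20.9²) = 22.488 regardless of where V sits on A1. So G lies on both circle(L, 42.75) and circle(B, 22.488); the below-LF intersection is G = (-30.120, -30.337). V is the foot of the tangent from G: V = (-41.549, -12.839).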